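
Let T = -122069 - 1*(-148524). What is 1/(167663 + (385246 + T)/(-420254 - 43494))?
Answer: 463748/77752969223 ≈ 5.9644e-6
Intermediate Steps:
T = 26455 (T = -122069 + 148524 = 26455)
1/(167663 + (385246 + T)/(-420254 - 43494)) = 1/(167663 + (385246 + 26455)/(-420254 - 43494)) = 1/(167663 + 411701/(-463748)) = 1/(167663 + 411701*(-1/463748)) = 1/(167663 - 411701/463748) = 1/(77752969223/463748) = 463748/77752969223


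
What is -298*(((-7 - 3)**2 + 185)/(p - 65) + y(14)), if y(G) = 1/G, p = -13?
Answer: 97148/91 ≈ 1067.6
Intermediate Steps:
-298*(((-7 - 3)**2 + 185)/(p - 65) + y(14)) = -298*(((-7 - 3)**2 + 185)/(-13 - 65) + 1/14) = -298*(((-10)**2 + 185)/(-78) + 1/14) = -298*((100 + 185)*(-1/78) + 1/14) = -298*(285*(-1/78) + 1/14) = -298*(-95/26 + 1/14) = -298*(-326/91) = 97148/91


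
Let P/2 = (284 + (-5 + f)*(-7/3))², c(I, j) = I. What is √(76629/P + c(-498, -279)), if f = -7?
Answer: I*√193755990/624 ≈ 22.307*I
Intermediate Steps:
P = 194688 (P = 2*(284 + (-5 - 7)*(-7/3))² = 2*(284 - (-84)/3)² = 2*(284 - 12*(-7/3))² = 2*(284 + 28)² = 2*312² = 2*97344 = 194688)
√(76629/P + c(-498, -279)) = √(76629/194688 - 498) = √(76629*(1/194688) - 498) = √(25543/64896 - 498) = √(-32292665/64896) = I*√193755990/624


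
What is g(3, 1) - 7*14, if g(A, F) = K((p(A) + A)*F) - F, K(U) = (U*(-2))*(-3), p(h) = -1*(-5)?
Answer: -51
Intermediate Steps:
p(h) = 5
K(U) = 6*U (K(U) = -2*U*(-3) = 6*U)
g(A, F) = -F + 6*F*(5 + A) (g(A, F) = 6*((5 + A)*F) - F = 6*(F*(5 + A)) - F = 6*F*(5 + A) - F = -F + 6*F*(5 + A))
g(3, 1) - 7*14 = 1*(29 + 6*3) - 7*14 = 1*(29 + 18) - 98 = 1*47 - 98 = 47 - 98 = -51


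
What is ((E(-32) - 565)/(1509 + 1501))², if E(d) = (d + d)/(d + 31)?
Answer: 251001/9060100 ≈ 0.027704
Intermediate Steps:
E(d) = 2*d/(31 + d) (E(d) = (2*d)/(31 + d) = 2*d/(31 + d))
((E(-32) - 565)/(1509 + 1501))² = ((2*(-32)/(31 - 32) - 565)/(1509 + 1501))² = ((2*(-32)/(-1) - 565)/3010)² = ((2*(-32)*(-1) - 565)*(1/3010))² = ((64 - 565)*(1/3010))² = (-501*1/3010)² = (-501/3010)² = 251001/9060100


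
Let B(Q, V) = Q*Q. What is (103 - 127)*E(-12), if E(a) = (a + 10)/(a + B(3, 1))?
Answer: -16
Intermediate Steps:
B(Q, V) = Q²
E(a) = (10 + a)/(9 + a) (E(a) = (a + 10)/(a + 3²) = (10 + a)/(a + 9) = (10 + a)/(9 + a))
(103 - 127)*E(-12) = (103 - 127)*((10 - 12)/(9 - 12)) = -24*(-2)/(-3) = -(-8)*(-2) = -24*⅔ = -16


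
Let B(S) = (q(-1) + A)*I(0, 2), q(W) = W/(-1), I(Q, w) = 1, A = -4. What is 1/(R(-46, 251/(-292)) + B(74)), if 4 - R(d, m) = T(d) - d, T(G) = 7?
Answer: -1/52 ≈ -0.019231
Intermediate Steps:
q(W) = -W (q(W) = W*(-1) = -W)
B(S) = -3 (B(S) = (-1*(-1) - 4)*1 = (1 - 4)*1 = -3*1 = -3)
R(d, m) = -3 + d (R(d, m) = 4 - (7 - d) = 4 + (-7 + d) = -3 + d)
1/(R(-46, 251/(-292)) + B(74)) = 1/((-3 - 46) - 3) = 1/(-49 - 3) = 1/(-52) = -1/52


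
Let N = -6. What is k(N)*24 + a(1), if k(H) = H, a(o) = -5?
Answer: -149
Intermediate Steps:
k(N)*24 + a(1) = -6*24 - 5 = -144 - 5 = -149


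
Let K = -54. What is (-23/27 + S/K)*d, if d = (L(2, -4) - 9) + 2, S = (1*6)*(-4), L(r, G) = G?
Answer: 121/27 ≈ 4.4815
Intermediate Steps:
S = -24 (S = 6*(-4) = -24)
d = -11 (d = (-4 - 9) + 2 = -13 + 2 = -11)
(-23/27 + S/K)*d = (-23/27 - 24/(-54))*(-11) = (-23*1/27 - 24*(-1/54))*(-11) = (-23/27 + 4/9)*(-11) = -11/27*(-11) = 121/27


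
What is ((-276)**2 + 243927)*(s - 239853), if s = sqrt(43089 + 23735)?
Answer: -76777664859 + 640206*sqrt(16706) ≈ -7.6695e+10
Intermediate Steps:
s = 2*sqrt(16706) (s = sqrt(66824) = 2*sqrt(16706) ≈ 258.50)
((-276)**2 + 243927)*(s - 239853) = ((-276)**2 + 243927)*(2*sqrt(16706) - 239853) = (76176 + 243927)*(-239853 + 2*sqrt(16706)) = 320103*(-239853 + 2*sqrt(16706)) = -76777664859 + 640206*sqrt(16706)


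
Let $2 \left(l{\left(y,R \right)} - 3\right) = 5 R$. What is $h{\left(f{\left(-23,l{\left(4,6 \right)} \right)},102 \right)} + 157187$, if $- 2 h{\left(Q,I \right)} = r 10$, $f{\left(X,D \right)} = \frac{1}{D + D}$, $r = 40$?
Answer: $156987$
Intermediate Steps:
$l{\left(y,R \right)} = 3 + \frac{5 R}{2}$
$f{\left(X,D \right)} = \frac{1}{2 D}$
$h{\left(Q,I \right)} = -200$ ($h{\left(Q,I \right)} = - \frac{40 \cdot 10}{2} = \left(- \frac{1}{2}\right) 400 = -200$)
$h{\left(f{\left(-23,l{\left(4,6 \right)} \right)},102 \right)} + 157187 = -200 + 157187 = 156987$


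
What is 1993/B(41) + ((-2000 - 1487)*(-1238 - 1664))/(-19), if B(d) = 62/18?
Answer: -313356691/589 ≈ -5.3202e+5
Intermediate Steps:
B(d) = 31/9 (B(d) = 62*(1/18) = 31/9)
1993/B(41) + ((-2000 - 1487)*(-1238 - 1664))/(-19) = 1993/(31/9) + ((-2000 - 1487)*(-1238 - 1664))/(-19) = 1993*(9/31) - 3487*(-2902)*(-1/19) = 17937/31 + 10119274*(-1/19) = 17937/31 - 10119274/19 = -313356691/589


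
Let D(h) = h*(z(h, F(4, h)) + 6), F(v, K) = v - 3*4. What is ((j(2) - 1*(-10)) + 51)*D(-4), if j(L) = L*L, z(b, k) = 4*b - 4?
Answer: 3640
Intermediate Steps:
F(v, K) = -12 + v (F(v, K) = v - 12 = -12 + v)
z(b, k) = -4 + 4*b
j(L) = L²
D(h) = h*(2 + 4*h) (D(h) = h*((-4 + 4*h) + 6) = h*(2 + 4*h))
((j(2) - 1*(-10)) + 51)*D(-4) = ((2² - 1*(-10)) + 51)*(2*(-4)*(1 + 2*(-4))) = ((4 + 10) + 51)*(2*(-4)*(1 - 8)) = (14 + 51)*(2*(-4)*(-7)) = 65*56 = 3640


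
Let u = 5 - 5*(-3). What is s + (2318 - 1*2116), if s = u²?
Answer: 602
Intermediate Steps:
u = 20 (u = 5 + 15 = 20)
s = 400 (s = 20² = 400)
s + (2318 - 1*2116) = 400 + (2318 - 1*2116) = 400 + (2318 - 2116) = 400 + 202 = 602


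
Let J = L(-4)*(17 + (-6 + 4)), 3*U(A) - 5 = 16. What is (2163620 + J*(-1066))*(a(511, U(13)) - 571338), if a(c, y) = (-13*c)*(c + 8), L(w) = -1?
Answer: -8759972468550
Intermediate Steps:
U(A) = 7 (U(A) = 5/3 + (⅓)*16 = 5/3 + 16/3 = 7)
J = -15 (J = -(17 + (-6 + 4)) = -(17 - 2) = -1*15 = -15)
a(c, y) = -13*c*(8 + c) (a(c, y) = (-13*c)*(8 + c) = -13*c*(8 + c))
(2163620 + J*(-1066))*(a(511, U(13)) - 571338) = (2163620 - 15*(-1066))*(-13*511*(8 + 511) - 571338) = (2163620 + 15990)*(-13*511*519 - 571338) = 2179610*(-3447717 - 571338) = 2179610*(-4019055) = -8759972468550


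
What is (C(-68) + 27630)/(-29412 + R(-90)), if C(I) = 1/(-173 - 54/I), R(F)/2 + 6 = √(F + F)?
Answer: -99167226608/105606207585 - 40443404*I*√5/105606207585 ≈ -0.93903 - 0.00085633*I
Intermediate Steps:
R(F) = -12 + 2*√2*√F (R(F) = -12 + 2*√(F + F) = -12 + 2*√(2*F) = -12 + 2*(√2*√F) = -12 + 2*√2*√F)
(C(-68) + 27630)/(-29412 + R(-90)) = (-1*(-68)/(54 + 173*(-68)) + 27630)/(-29412 + (-12 + 2*√2*√(-90))) = (-1*(-68)/(54 - 11764) + 27630)/(-29412 + (-12 + 2*√2*(3*I*√10))) = (-1*(-68)/(-11710) + 27630)/(-29412 + (-12 + 12*I*√5)) = (-1*(-68)*(-1/11710) + 27630)/(-29424 + 12*I*√5) = (-34/5855 + 27630)/(-29424 + 12*I*√5) = 161773616/(5855*(-29424 + 12*I*√5))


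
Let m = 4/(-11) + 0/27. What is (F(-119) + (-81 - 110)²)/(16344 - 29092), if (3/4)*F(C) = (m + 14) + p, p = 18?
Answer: -401755/140228 ≈ -2.8650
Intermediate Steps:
m = -4/11 (m = 4*(-1/11) + 0*(1/27) = -4/11 + 0 = -4/11 ≈ -0.36364)
F(C) = 464/11 (F(C) = 4*((-4/11 + 14) + 18)/3 = 4*(150/11 + 18)/3 = (4/3)*(348/11) = 464/11)
(F(-119) + (-81 - 110)²)/(16344 - 29092) = (464/11 + (-81 - 110)²)/(16344 - 29092) = (464/11 + (-191)²)/(-12748) = (464/11 + 36481)*(-1/12748) = (401755/11)*(-1/12748) = -401755/140228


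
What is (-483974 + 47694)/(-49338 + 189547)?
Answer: -436280/140209 ≈ -3.1116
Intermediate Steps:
(-483974 + 47694)/(-49338 + 189547) = -436280/140209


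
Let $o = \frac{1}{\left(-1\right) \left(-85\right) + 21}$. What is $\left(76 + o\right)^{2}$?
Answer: $\frac{64915249}{11236} \approx 5777.4$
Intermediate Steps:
$o = \frac{1}{106}$ ($o = \frac{1}{85 + 21} = \frac{1}{106} \approx 0.009434$)
$\left(76 + o\right)^{2} = \left(76 + \frac{1}{106}\right)^{2} = \left(\frac{8057}{106}\right)^{2} = \frac{64915249}{11236}$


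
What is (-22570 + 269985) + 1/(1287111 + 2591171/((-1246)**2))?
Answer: 494400243226127021/1998263012447 ≈ 2.4742e+5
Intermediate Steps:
(-22570 + 269985) + 1/(1287111 + 2591171/((-1246)**2)) = 247415 + 1/(1287111 + 2591171/1552516) = 247415 + 1/(1998263012447/1552516) = 247415 + 1552516/1998263012447 = 494400243226127021/1998263012447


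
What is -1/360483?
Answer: -1/360483 ≈ -2.7741e-6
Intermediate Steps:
-1/360483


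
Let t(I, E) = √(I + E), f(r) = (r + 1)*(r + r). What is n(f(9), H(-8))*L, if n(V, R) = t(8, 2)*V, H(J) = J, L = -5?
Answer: -900*√10 ≈ -2846.1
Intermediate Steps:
f(r) = 2*r*(1 + r) (f(r) = (1 + r)*(2*r) = 2*r*(1 + r))
t(I, E) = √(E + I)
n(V, R) = V*√10 (n(V, R) = √(2 + 8)*V = √10*V = V*√10)
n(f(9), H(-8))*L = ((2*9*(1 + 9))*√10)*(-5) = ((2*9*10)*√10)*(-5) = (180*√10)*(-5) = -900*√10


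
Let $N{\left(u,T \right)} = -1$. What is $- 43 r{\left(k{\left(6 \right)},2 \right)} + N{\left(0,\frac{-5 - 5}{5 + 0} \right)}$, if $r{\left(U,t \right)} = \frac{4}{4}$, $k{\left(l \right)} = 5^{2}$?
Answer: $-44$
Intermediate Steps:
$k{\left(l \right)} = 25$
$r{\left(U,t \right)} = 1$ ($r{\left(U,t \right)} = 4 \cdot \frac{1}{4} = 1$)
$- 43 r{\left(k{\left(6 \right)},2 \right)} + N{\left(0,\frac{-5 - 5}{5 + 0} \right)} = \left(-43\right) 1 - 1 = -43 - 1 = -44$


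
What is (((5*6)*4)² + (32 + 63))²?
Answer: 210105025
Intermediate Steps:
(((5*6)*4)² + (32 + 63))² = ((30*4)² + 95)² = (120² + 95)² = (14400 + 95)² = 14495² = 210105025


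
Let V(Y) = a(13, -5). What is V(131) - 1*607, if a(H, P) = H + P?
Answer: -599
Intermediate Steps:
V(Y) = 8 (V(Y) = 13 - 5 = 8)
V(131) - 1*607 = 8 - 1*607 = 8 - 607 = -599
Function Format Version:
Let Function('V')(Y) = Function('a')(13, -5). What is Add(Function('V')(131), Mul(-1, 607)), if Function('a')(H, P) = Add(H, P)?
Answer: -599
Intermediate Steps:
Function('V')(Y) = 8 (Function('V')(Y) = Add(13, -5) = 8)
Add(Function('V')(131), Mul(-1, 607)) = Add(8, Mul(-1, 607)) = Add(8, -607) = -599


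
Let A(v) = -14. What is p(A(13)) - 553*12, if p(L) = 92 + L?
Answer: -6558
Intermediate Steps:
p(A(13)) - 553*12 = (92 - 14) - 553*12 = 78 - 6636 = -6558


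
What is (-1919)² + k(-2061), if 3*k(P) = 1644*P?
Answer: 2553133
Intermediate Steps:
k(P) = 548*P (k(P) = (1644*P)/3 = 548*P)
(-1919)² + k(-2061) = (-1919)² + 548*(-2061) = 3682561 - 1129428 = 2553133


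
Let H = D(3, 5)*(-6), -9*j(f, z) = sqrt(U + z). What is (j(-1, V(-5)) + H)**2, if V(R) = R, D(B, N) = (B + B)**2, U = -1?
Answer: (1944 + I*sqrt(6))**2/81 ≈ 46656.0 + 117.58*I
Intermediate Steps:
D(B, N) = 4*B**2 (D(B, N) = (2*B)**2 = 4*B**2)
j(f, z) = -sqrt(-1 + z)/9
H = -216 (H = (4*3**2)*(-6) = (4*9)*(-6) = 36*(-6) = -216)
(j(-1, V(-5)) + H)**2 = (-sqrt(-1 - 5)/9 - 216)**2 = (-I*sqrt(6)/9 - 216)**2 = (-216 - I*sqrt(6)/9)**2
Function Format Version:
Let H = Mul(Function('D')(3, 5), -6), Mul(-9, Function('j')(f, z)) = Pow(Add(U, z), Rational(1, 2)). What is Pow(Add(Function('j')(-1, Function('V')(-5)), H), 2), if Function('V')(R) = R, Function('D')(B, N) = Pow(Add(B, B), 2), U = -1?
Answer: Mul(Rational(1, 81), Pow(Add(1944, Mul(I, Pow(6, Rational(1, 2)))), 2)) ≈ Add(46656., Mul(117.58, I))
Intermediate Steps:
Function('D')(B, N) = Mul(4, Pow(B, 2)) (Function('D')(B, N) = Pow(Mul(2, B), 2) = Mul(4, Pow(B, 2)))
Function('j')(f, z) = Mul(Rational(-1, 9), Pow(Add(-1, z), Rational(1, 2)))
H = -216 (H = Mul(Mul(4, Pow(3, 2)), -6) = Mul(Mul(4, 9), -6) = Mul(36, -6) = -216)
Pow(Add(Function('j')(-1, Function('V')(-5)), H), 2) = Pow(Add(Mul(Rational(-1, 9), Pow(Add(-1, -5), Rational(1, 2))), -216), 2) = Pow(Add(Mul(Rational(-1, 9), Pow(-6, Rational(1, 2))), -216), 2) = Pow(Add(Mul(Rational(-1, 9), Mul(I, Pow(6, Rational(1, 2)))), -216), 2) = Pow(Add(Mul(Rational(-1, 9), I, Pow(6, Rational(1, 2))), -216), 2) = Pow(Add(-216, Mul(Rational(-1, 9), I, Pow(6, Rational(1, 2)))), 2)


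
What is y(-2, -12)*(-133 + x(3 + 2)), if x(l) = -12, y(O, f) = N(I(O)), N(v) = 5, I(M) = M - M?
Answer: -725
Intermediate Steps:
I(M) = 0
y(O, f) = 5
y(-2, -12)*(-133 + x(3 + 2)) = 5*(-133 - 12) = 5*(-145) = -725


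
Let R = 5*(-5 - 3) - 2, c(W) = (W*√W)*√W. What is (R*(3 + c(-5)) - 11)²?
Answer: 1408969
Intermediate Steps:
c(W) = W² (c(W) = W^(3/2)*√W = W²)
R = -42 (R = 5*(-8) - 2 = -40 - 2 = -42)
(R*(3 + c(-5)) - 11)² = (-42*(3 + (-5)²) - 11)² = (-42*(3 + 25) - 11)² = (-42*28 - 11)² = (-1176 - 11)² = (-1187)² = 1408969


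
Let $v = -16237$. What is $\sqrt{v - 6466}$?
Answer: $i \sqrt{22703} \approx 150.68 i$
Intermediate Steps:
$\sqrt{v - 6466} = \sqrt{-16237 - 6466} = \sqrt{-22703} = i \sqrt{22703}$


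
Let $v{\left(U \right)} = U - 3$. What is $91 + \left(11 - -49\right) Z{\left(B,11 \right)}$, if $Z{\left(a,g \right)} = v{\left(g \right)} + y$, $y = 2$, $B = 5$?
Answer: $691$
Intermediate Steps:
$v{\left(U \right)} = -3 + U$
$Z{\left(a,g \right)} = -1 + g$ ($Z{\left(a,g \right)} = \left(-3 + g\right) + 2 = -1 + g$)
$91 + \left(11 - -49\right) Z{\left(B,11 \right)} = 91 + \left(11 - -49\right) \left(-1 + 11\right) = 91 + \left(11 + 49\right) 10 = 91 + 60 \cdot 10 = 91 + 600 = 691$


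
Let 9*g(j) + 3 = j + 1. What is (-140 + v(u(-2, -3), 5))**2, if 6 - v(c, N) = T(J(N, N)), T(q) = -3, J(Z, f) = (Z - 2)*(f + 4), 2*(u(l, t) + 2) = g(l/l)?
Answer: 17161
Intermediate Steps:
g(j) = -2/9 + j/9 (g(j) = -1/3 + (j + 1)/9 = -1/3 + (1 + j)/9 = -1/3 + (1/9 + j/9) = -2/9 + j/9)
u(l, t) = -37/18 (u(l, t) = -2 + (-2/9 + (l/l)/9)/2 = -2 + (-2/9 + (1/9)*1)/2 = -2 + (-2/9 + 1/9)/2 = -2 + (1/2)*(-1/9) = -2 - 1/18 = -37/18)
J(Z, f) = (-2 + Z)*(4 + f)
v(c, N) = 9 (v(c, N) = 6 - 1*(-3) = 6 + 3 = 9)
(-140 + v(u(-2, -3), 5))**2 = (-140 + 9)**2 = (-131)**2 = 17161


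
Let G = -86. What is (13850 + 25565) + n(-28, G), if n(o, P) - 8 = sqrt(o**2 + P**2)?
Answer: 39423 + 2*sqrt(2045) ≈ 39513.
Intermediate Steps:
n(o, P) = 8 + sqrt(P**2 + o**2) (n(o, P) = 8 + sqrt(o**2 + P**2) = 8 + sqrt(P**2 + o**2))
(13850 + 25565) + n(-28, G) = (13850 + 25565) + (8 + sqrt((-86)**2 + (-28)**2)) = 39415 + (8 + sqrt(7396 + 784)) = 39415 + (8 + sqrt(8180)) = 39415 + (8 + 2*sqrt(2045)) = 39423 + 2*sqrt(2045)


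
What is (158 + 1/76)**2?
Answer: 144216081/5776 ≈ 24968.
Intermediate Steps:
(158 + 1/76)**2 = (12009/76)**2 = 144216081/5776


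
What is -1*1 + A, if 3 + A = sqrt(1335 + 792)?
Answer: -4 + sqrt(2127) ≈ 42.119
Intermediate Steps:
A = -3 + sqrt(2127) (A = -3 + sqrt(1335 + 792) = -3 + sqrt(2127) ≈ 43.119)
-1*1 + A = -1*1 + (-3 + sqrt(2127)) = -1 + (-3 + sqrt(2127)) = -4 + sqrt(2127)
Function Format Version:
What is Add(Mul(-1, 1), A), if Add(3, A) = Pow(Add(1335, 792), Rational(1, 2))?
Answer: Add(-4, Pow(2127, Rational(1, 2))) ≈ 42.119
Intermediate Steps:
A = Add(-3, Pow(2127, Rational(1, 2))) (A = Add(-3, Pow(Add(1335, 792), Rational(1, 2))) = Add(-3, Pow(2127, Rational(1, 2))) ≈ 43.119)
Add(Mul(-1, 1), A) = Add(Mul(-1, 1), Add(-3, Pow(2127, Rational(1, 2)))) = Add(-1, Add(-3, Pow(2127, Rational(1, 2)))) = Add(-4, Pow(2127, Rational(1, 2)))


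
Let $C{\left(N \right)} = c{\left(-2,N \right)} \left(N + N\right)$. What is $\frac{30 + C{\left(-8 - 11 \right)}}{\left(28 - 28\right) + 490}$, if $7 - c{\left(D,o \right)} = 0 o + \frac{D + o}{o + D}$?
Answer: $- \frac{99}{245} \approx -0.40408$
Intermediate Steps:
$c{\left(D,o \right)} = 6$ ($c{\left(D,o \right)} = 7 - \left(0 o + \frac{D + o}{o + D}\right) = 7 - \left(0 + \frac{D + o}{D + o}\right) = 7 - \left(0 + 1\right) = 7 - 1 = 6$)
$C{\left(N \right)} = 12 N$ ($C{\left(N \right)} = 6 \left(N + N\right) = 6 \cdot 2 N = 12 N$)
$\frac{30 + C{\left(-8 - 11 \right)}}{\left(28 - 28\right) + 490} = \frac{30 + 12 \left(-8 - 11\right)}{\left(28 - 28\right) + 490} = \frac{30 + 12 \left(-19\right)}{0 + 490} = \frac{30 - 228}{490} = \left(-198\right) \frac{1}{490} = - \frac{99}{245}$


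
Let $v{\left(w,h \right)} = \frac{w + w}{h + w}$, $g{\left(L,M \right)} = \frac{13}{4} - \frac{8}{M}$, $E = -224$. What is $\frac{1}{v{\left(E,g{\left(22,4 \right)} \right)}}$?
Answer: $\frac{891}{1792} \approx 0.49721$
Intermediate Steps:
$g{\left(L,M \right)} = \frac{13}{4} - \frac{8}{M}$ ($g{\left(L,M \right)} = 13 \cdot \frac{1}{4} - \frac{8}{M} = \frac{13}{4} - \frac{8}{M}$)
$v{\left(w,h \right)} = \frac{2 w}{h + w}$
$\frac{1}{v{\left(E,g{\left(22,4 \right)} \right)}} = \frac{1}{2 \left(-224\right) \frac{1}{\left(\frac{13}{4} - \frac{8}{4}\right) - 224}} = \frac{1}{2 \left(-224\right) \frac{1}{\left(\frac{13}{4} - 2\right) - 224}} = \frac{1}{2 \left(-224\right) \frac{1}{\frac{5}{4} - 224}} = \frac{1}{2 \left(-224\right) \frac{1}{- \frac{891}{4}}} = \frac{1}{2 \left(-224\right) \left(- \frac{4}{891}\right)} = \frac{1}{\frac{1792}{891}} = \frac{891}{1792}$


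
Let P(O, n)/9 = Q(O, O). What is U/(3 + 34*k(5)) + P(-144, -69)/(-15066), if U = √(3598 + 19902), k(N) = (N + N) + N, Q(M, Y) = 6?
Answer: -1/279 + 10*√235/513 ≈ 0.29524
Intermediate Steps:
k(N) = 3*N (k(N) = 2*N + N = 3*N)
P(O, n) = 54 (P(O, n) = 9*6 = 54)
U = 10*√235 (U = √23500 = 10*√235 ≈ 153.30)
U/(3 + 34*k(5)) + P(-144, -69)/(-15066) = (10*√235)/(3 + 34*(3*5)) + 54/(-15066) = (10*√235)/(3 + 34*15) + 54*(-1/15066) = (10*√235)/(3 + 510) - 1/279 = (10*√235)/513 - 1/279 = (10*√235)*(1/513) - 1/279 = 10*√235/513 - 1/279 = -1/279 + 10*√235/513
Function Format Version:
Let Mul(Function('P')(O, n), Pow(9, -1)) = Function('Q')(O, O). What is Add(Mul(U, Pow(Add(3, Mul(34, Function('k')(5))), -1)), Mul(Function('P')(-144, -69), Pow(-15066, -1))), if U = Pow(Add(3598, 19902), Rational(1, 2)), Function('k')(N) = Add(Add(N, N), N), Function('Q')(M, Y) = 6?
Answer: Add(Rational(-1, 279), Mul(Rational(10, 513), Pow(235, Rational(1, 2)))) ≈ 0.29524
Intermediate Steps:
Function('k')(N) = Mul(3, N) (Function('k')(N) = Add(Mul(2, N), N) = Mul(3, N))
Function('P')(O, n) = 54 (Function('P')(O, n) = Mul(9, 6) = 54)
U = Mul(10, Pow(235, Rational(1, 2))) (U = Pow(23500, Rational(1, 2)) = Mul(10, Pow(235, Rational(1, 2))) ≈ 153.30)
Add(Mul(U, Pow(Add(3, Mul(34, Function('k')(5))), -1)), Mul(Function('P')(-144, -69), Pow(-15066, -1))) = Add(Mul(Mul(10, Pow(235, Rational(1, 2))), Pow(Add(3, Mul(34, Mul(3, 5))), -1)), Mul(54, Pow(-15066, -1))) = Add(Mul(Mul(10, Pow(235, Rational(1, 2))), Pow(Add(3, Mul(34, 15)), -1)), Mul(54, Rational(-1, 15066))) = Add(Mul(Mul(10, Pow(235, Rational(1, 2))), Pow(Add(3, 510), -1)), Rational(-1, 279)) = Add(Mul(Mul(10, Pow(235, Rational(1, 2))), Pow(513, -1)), Rational(-1, 279)) = Add(Mul(Mul(10, Pow(235, Rational(1, 2))), Rational(1, 513)), Rational(-1, 279)) = Add(Mul(Rational(10, 513), Pow(235, Rational(1, 2))), Rational(-1, 279)) = Add(Rational(-1, 279), Mul(Rational(10, 513), Pow(235, Rational(1, 2))))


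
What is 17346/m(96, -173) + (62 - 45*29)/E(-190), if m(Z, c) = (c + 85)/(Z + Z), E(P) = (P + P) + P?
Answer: -237279607/6270 ≈ -37844.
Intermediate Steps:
E(P) = 3*P (E(P) = 2*P + P = 3*P)
m(Z, c) = (85 + c)/(2*Z) (m(Z, c) = (85 + c)/((2*Z)) = (85 + c)*(1/(2*Z)) = (85 + c)/(2*Z))
17346/m(96, -173) + (62 - 45*29)/E(-190) = 17346/(((½)*(85 - 173)/96)) + (62 - 45*29)/((3*(-190))) = 17346/(((½)*(1/96)*(-88))) + (62 - 1305)/(-570) = 17346/(-11/24) - 1243*(-1/570) = 17346*(-24/11) + 1243/570 = -416304/11 + 1243/570 = -237279607/6270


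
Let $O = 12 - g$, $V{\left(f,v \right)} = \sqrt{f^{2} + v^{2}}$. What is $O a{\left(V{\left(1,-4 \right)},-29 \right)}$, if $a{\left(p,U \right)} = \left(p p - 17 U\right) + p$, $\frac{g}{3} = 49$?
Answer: $-68850 - 135 \sqrt{17} \approx -69407.0$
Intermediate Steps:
$g = 147$ ($g = 3 \cdot 49 = 147$)
$O = -135$ ($O = 12 - 147 = -135$)
$a{\left(p,U \right)} = p + p^{2} - 17 U$ ($a{\left(p,U \right)} = \left(p^{2} - 17 U\right) + p = p + p^{2} - 17 U$)
$O a{\left(V{\left(1,-4 \right)},-29 \right)} = - 135 \left(\sqrt{1^{2} + \left(-4\right)^{2}} + \left(\sqrt{1^{2} + \left(-4\right)^{2}}\right)^{2} - -493\right) = - 135 \left(\sqrt{1 + 16} + \left(\sqrt{1 + 16}\right)^{2} + 493\right) = - 135 \left(\sqrt{17} + \left(\sqrt{17}\right)^{2} + 493\right) = - 135 \left(\sqrt{17} + 17 + 493\right) = - 135 \left(510 + \sqrt{17}\right) = -68850 - 135 \sqrt{17}$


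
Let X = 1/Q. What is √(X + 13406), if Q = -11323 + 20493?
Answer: √1127295802570/9170 ≈ 115.78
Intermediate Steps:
Q = 9170
X = 1/9170 ≈ 0.00010905
√(X + 13406) = √(1/9170 + 13406) = √(122933021/9170) = √1127295802570/9170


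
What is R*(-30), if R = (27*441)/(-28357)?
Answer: 51030/4051 ≈ 12.597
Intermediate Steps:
R = -1701/4051 (R = 11907*(-1/28357) = -1701/4051 ≈ -0.41990)
R*(-30) = -1701/4051*(-30) = 51030/4051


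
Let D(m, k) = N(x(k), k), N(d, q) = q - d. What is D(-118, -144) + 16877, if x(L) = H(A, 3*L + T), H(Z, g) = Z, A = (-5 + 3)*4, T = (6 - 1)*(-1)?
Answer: 16741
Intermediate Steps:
T = -5 (T = 5*(-1) = -5)
A = -8 (A = -2*4 = -8)
x(L) = -8
D(m, k) = 8 + k (D(m, k) = k - 1*(-8) = k + 8 = 8 + k)
D(-118, -144) + 16877 = (8 - 144) + 16877 = -136 + 16877 = 16741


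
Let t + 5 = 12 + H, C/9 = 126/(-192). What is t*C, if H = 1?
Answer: -189/4 ≈ -47.250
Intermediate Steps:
C = -189/32 (C = 9*(126/(-192)) = 9*(126*(-1/192)) = 9*(-21/32) = -189/32 ≈ -5.9063)
t = 8 (t = -5 + (12 + 1) = -5 + 13 = 8)
t*C = 8*(-189/32) = -189/4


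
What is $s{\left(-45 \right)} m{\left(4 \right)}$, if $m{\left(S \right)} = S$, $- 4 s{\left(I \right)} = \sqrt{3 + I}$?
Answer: $- i \sqrt{42} \approx - 6.4807 i$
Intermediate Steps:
$s{\left(I \right)} = - \frac{\sqrt{3 + I}}{4}$
$s{\left(-45 \right)} m{\left(4 \right)} = - \frac{\sqrt{3 - 45}}{4} \cdot 4 = - \frac{\sqrt{-42}}{4} \cdot 4 = - \frac{i \sqrt{42}}{4} \cdot 4 = - i \sqrt{42}$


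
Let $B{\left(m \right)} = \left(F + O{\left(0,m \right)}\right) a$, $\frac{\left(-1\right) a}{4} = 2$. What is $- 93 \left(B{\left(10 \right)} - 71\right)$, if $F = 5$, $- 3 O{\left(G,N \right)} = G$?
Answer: $10323$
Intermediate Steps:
$O{\left(G,N \right)} = - \frac{G}{3}$
$a = -8$ ($a = \left(-4\right) 2 = -8$)
$B{\left(m \right)} = -40$ ($B{\left(m \right)} = \left(5 - 0\right) \left(-8\right) = \left(5 + 0\right) \left(-8\right) = 5 \left(-8\right) = -40$)
$- 93 \left(B{\left(10 \right)} - 71\right) = - 93 \left(-40 - 71\right) = \left(-93\right) \left(-111\right) = 10323$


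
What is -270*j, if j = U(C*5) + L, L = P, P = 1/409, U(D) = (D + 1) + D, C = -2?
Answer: 2097900/409 ≈ 5129.3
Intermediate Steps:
U(D) = 1 + 2*D (U(D) = (1 + D) + D = 1 + 2*D)
P = 1/409 ≈ 0.0024450
L = 1/409 ≈ 0.0024450
j = -7770/409 (j = (1 + 2*(-2*5)) + 1/409 = (1 + 2*(-10)) + 1/409 = (1 - 20) + 1/409 = -19 + 1/409 = -7770/409 ≈ -18.998)
-270*j = -270*(-7770/409) = 2097900/409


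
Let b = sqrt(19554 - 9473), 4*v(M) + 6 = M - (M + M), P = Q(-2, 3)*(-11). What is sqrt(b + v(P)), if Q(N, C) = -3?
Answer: sqrt(-39 + 4*sqrt(10081))/2 ≈ 9.5213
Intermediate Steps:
P = 33 (P = -3*(-11) = 33)
v(M) = -3/2 - M/4 (v(M) = -3/2 + (M - (M + M))/4 = -3/2 + (M - 2*M)/4 = -3/2 + (-M)/4 = -3/2 - M/4)
b = sqrt(10081) ≈ 100.40
sqrt(b + v(P)) = sqrt(sqrt(10081) + (-3/2 - 1/4*33)) = sqrt(sqrt(10081) + (-3/2 - 33/4)) = sqrt(sqrt(10081) - 39/4) = sqrt(-39/4 + sqrt(10081))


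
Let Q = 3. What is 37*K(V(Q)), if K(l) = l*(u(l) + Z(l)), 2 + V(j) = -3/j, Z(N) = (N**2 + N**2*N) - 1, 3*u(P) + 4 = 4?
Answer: 2109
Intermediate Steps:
u(P) = 0 (u(P) = -4/3 + (1/3)*4 = -4/3 + 4/3 = 0)
Z(N) = -1 + N**2 + N**3 (Z(N) = (N**2 + N**3) - 1 = -1 + N**2 + N**3)
V(j) = -2 - 3/j
K(l) = l*(-1 + l**2 + l**3) (K(l) = l*(0 + (-1 + l**2 + l**3)) = l*(-1 + l**2 + l**3))
37*K(V(Q)) = 37*((-2 - 3/3)**3 + (-2 - 3/3)**4 - (-2 - 3/3)) = 37*((-2 - 3*1/3)**3 + (-2 - 3*1/3)**4 - (-2 - 3*1/3)) = 37*((-2 - 1)**3 + (-2 - 1)**4 - (-2 - 1)) = 37*((-3)**3 + (-3)**4 - 1*(-3)) = 37*(-27 + 81 + 3) = 37*57 = 2109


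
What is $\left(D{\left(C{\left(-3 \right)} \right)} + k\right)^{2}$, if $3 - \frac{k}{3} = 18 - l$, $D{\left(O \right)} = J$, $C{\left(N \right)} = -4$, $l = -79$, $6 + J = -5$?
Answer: $85849$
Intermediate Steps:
$J = -11$ ($J = -6 - 5 = -11$)
$D{\left(O \right)} = -11$
$k = -282$ ($k = 9 - 3 \left(18 - -79\right) = 9 - 3 \left(18 + 79\right) = 9 - 291 = -282$)
$\left(D{\left(C{\left(-3 \right)} \right)} + k\right)^{2} = \left(-11 - 282\right)^{2} = \left(-293\right)^{2} = 85849$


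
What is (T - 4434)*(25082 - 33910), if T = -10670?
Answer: 133338112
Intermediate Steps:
(T - 4434)*(25082 - 33910) = (-10670 - 4434)*(25082 - 33910) = -15104*(-8828) = 133338112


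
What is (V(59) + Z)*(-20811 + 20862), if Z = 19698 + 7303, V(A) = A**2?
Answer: 1554582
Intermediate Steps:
Z = 27001
(V(59) + Z)*(-20811 + 20862) = (59**2 + 27001)*(-20811 + 20862) = (3481 + 27001)*51 = 30482*51 = 1554582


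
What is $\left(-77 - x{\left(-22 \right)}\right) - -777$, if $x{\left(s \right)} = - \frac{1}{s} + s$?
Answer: $\frac{15883}{22} \approx 721.95$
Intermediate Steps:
$x{\left(s \right)} = s - \frac{1}{s}$
$\left(-77 - x{\left(-22 \right)}\right) - -777 = \left(-77 - \left(-22 - \frac{1}{-22}\right)\right) - -777 = \left(-77 - \left(-22 - - \frac{1}{22}\right)\right) + 777 = \left(-77 - \left(-22 + \frac{1}{22}\right)\right) + 777 = \left(-77 - - \frac{483}{22}\right) + 777 = \left(-77 + \frac{483}{22}\right) + 777 = - \frac{1211}{22} + 777 = \frac{15883}{22}$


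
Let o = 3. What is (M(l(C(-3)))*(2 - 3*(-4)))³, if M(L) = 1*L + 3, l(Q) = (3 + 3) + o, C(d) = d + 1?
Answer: 4741632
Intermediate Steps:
C(d) = 1 + d
l(Q) = 9 (l(Q) = (3 + 3) + 3 = 6 + 3 = 9)
M(L) = 3 + L (M(L) = L + 3 = 3 + L)
(M(l(C(-3)))*(2 - 3*(-4)))³ = ((3 + 9)*(2 - 3*(-4)))³ = (12*(2 + 12))³ = (12*14)³ = 168³ = 4741632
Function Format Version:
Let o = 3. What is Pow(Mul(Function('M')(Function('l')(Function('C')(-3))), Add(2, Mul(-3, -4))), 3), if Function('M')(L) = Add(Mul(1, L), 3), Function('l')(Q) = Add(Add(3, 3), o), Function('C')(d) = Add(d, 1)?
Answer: 4741632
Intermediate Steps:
Function('C')(d) = Add(1, d)
Function('l')(Q) = 9 (Function('l')(Q) = Add(Add(3, 3), 3) = Add(6, 3) = 9)
Function('M')(L) = Add(3, L) (Function('M')(L) = Add(L, 3) = Add(3, L))
Pow(Mul(Function('M')(Function('l')(Function('C')(-3))), Add(2, Mul(-3, -4))), 3) = Pow(Mul(Add(3, 9), Add(2, Mul(-3, -4))), 3) = Pow(Mul(12, Add(2, 12)), 3) = Pow(Mul(12, 14), 3) = Pow(168, 3) = 4741632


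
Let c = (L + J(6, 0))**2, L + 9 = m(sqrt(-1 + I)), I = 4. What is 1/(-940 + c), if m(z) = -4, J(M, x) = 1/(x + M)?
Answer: -36/27911 ≈ -0.0012898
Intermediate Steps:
J(M, x) = 1/(M + x)
L = -13 (L = -9 - 4 = -13)
c = 5929/36 (c = (-13 + 1/(6 + 0))**2 = (-13 + 1/6)**2 = (-77/6)**2 = 5929/36 ≈ 164.69)
1/(-940 + c) = 1/(-940 + 5929/36) = 1/(-27911/36) = -36/27911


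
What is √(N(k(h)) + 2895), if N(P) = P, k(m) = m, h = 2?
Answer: √2897 ≈ 53.824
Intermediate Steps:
√(N(k(h)) + 2895) = √(2 + 2895) = √2897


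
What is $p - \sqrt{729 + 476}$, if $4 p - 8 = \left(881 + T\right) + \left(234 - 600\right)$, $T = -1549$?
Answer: $- \frac{513}{2} - \sqrt{1205} \approx -291.21$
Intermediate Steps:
$p = - \frac{513}{2}$ ($p = 2 + \frac{\left(881 - 1549\right) + \left(234 - 600\right)}{4} = 2 + \frac{-668 - 366}{4} = 2 + \frac{1}{4} \left(-1034\right) = 2 - \frac{517}{2} = - \frac{513}{2} \approx -256.5$)
$p - \sqrt{729 + 476} = - \frac{513}{2} - \sqrt{729 + 476} = - \frac{513}{2} - \sqrt{1205}$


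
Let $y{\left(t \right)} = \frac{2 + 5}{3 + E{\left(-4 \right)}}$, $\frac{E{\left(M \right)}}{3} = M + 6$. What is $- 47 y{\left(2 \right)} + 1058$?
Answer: $\frac{9193}{9} \approx 1021.4$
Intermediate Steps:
$E{\left(M \right)} = 18 + 3 M$ ($E{\left(M \right)} = 3 \left(M + 6\right) = 3 \left(6 + M\right) = 18 + 3 M$)
$y{\left(t \right)} = \frac{7}{9}$ ($y{\left(t \right)} = \frac{2 + 5}{3 + \left(18 + 3 \left(-4\right)\right)} = \frac{7}{3 + \left(18 - 12\right)} = \frac{7}{3 + 6} = \frac{7}{9}$)
$- 47 y{\left(2 \right)} + 1058 = \left(-47\right) \frac{7}{9} + 1058 = - \frac{329}{9} + 1058 = \frac{9193}{9}$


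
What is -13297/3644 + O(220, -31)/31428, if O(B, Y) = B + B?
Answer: -104073689/28630908 ≈ -3.6350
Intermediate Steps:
O(B, Y) = 2*B
-13297/3644 + O(220, -31)/31428 = -13297/3644 + (2*220)/31428 = -13297*1/3644 + 440*(1/31428) = -13297/3644 + 110/7857 = -104073689/28630908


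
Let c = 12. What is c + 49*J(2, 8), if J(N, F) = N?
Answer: 110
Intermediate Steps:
c + 49*J(2, 8) = 12 + 49*2 = 12 + 98 = 110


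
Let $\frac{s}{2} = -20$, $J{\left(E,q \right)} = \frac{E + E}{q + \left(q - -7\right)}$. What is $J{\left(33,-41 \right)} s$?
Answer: $\frac{176}{5} \approx 35.2$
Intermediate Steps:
$J{\left(E,q \right)} = \frac{2 E}{7 + 2 q}$ ($J{\left(E,q \right)} = \frac{2 E}{q + \left(q + 7\right)} = \frac{2 E}{q + \left(7 + q\right)} = \frac{2 E}{7 + 2 q}$)
$s = -40$ ($s = 2 \left(-20\right) = -40$)
$J{\left(33,-41 \right)} s = 2 \cdot 33 \frac{1}{7 + 2 \left(-41\right)} \left(-40\right) = 2 \cdot 33 \frac{1}{7 - 82} \left(-40\right) = 2 \cdot 33 \frac{1}{-75} \left(-40\right) = 2 \cdot 33 \left(- \frac{1}{75}\right) \left(-40\right) = \left(- \frac{22}{25}\right) \left(-40\right) = \frac{176}{5}$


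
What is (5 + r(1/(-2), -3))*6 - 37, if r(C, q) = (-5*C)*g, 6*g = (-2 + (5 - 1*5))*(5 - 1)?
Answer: -27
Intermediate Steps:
g = -4/3 (g = ((-2 + (5 - 1*5))*(5 - 1))/6 = ((-2 + (5 - 5))*4)/6 = ((-2 + 0)*4)/6 = (-2*4)/6 = (1/6)*(-8) = -4/3 ≈ -1.3333)
r(C, q) = 20*C/3 (r(C, q) = -5*C*(-4/3) = 20*C/3)
(5 + r(1/(-2), -3))*6 - 37 = (5 + (20/3)/(-2))*6 - 37 = (5 + (20/3)*(-1/2))*6 - 37 = (5 - 10/3)*6 - 37 = (5/3)*6 - 37 = 10 - 37 = -27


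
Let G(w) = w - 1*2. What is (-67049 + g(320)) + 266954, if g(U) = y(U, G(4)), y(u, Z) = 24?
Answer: 199929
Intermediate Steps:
G(w) = -2 + w (G(w) = w - 2 = -2 + w)
g(U) = 24
(-67049 + g(320)) + 266954 = (-67049 + 24) + 266954 = -67025 + 266954 = 199929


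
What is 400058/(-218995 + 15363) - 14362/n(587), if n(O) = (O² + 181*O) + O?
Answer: -91755972079/45960047848 ≈ -1.9964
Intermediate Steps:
n(O) = O² + 182*O
400058/(-218995 + 15363) - 14362/n(587) = 400058/(-218995 + 15363) - 14362*1/(587*(182 + 587)) = 400058/(-203632) - 14362/(587*769) = 400058*(-1/203632) - 14362/451403 = -200029/101816 - 14362*1/451403 = -200029/101816 - 14362/451403 = -91755972079/45960047848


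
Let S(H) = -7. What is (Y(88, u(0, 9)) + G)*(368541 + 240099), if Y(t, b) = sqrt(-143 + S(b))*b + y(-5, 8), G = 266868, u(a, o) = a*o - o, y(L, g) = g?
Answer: 162431408640 - 27388800*I*sqrt(6) ≈ 1.6243e+11 - 6.7089e+7*I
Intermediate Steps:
u(a, o) = -o + a*o
Y(t, b) = 8 + 5*I*b*sqrt(6) (Y(t, b) = sqrt(-143 - 7)*b + 8 = sqrt(-150)*b + 8 = (5*I*sqrt(6))*b + 8 = 5*I*b*sqrt(6) + 8 = 8 + 5*I*b*sqrt(6))
(Y(88, u(0, 9)) + G)*(368541 + 240099) = ((8 + 5*I*(9*(-1 + 0))*sqrt(6)) + 266868)*(368541 + 240099) = ((8 + 5*I*(9*(-1))*sqrt(6)) + 266868)*608640 = ((8 + 5*I*(-9)*sqrt(6)) + 266868)*608640 = ((8 - 45*I*sqrt(6)) + 266868)*608640 = (266876 - 45*I*sqrt(6))*608640 = 162431408640 - 27388800*I*sqrt(6)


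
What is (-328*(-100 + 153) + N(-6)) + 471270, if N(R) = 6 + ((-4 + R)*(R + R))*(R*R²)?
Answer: 427972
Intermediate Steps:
N(R) = 6 + 2*R⁴*(-4 + R) (N(R) = 6 + ((-4 + R)*(2*R))*R³ = 6 + (2*R*(-4 + R))*R³ = 6 + 2*R⁴*(-4 + R))
(-328*(-100 + 153) + N(-6)) + 471270 = (-328*(-100 + 153) + (6 - 8*(-6)⁴ + 2*(-6)⁵)) + 471270 = (-328*53 + (6 - 8*1296 + 2*(-7776))) + 471270 = (-17384 + (6 - 10368 - 15552)) + 471270 = (-17384 - 25914) + 471270 = -43298 + 471270 = 427972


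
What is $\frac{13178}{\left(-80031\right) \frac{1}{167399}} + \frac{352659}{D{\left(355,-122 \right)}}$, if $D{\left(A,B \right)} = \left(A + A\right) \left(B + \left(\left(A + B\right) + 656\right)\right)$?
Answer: $- \frac{1201284495208111}{43582481670} \approx -27563.0$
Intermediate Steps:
$D{\left(A,B \right)} = 2 A \left(656 + A + 2 B\right)$ ($D{\left(A,B \right)} = 2 A \left(B + \left(656 + A + B\right)\right) = 2 A \left(656 + A + 2 B\right)$)
$\frac{13178}{\left(-80031\right) \frac{1}{167399}} + \frac{352659}{D{\left(355,-122 \right)}} = \frac{13178}{\left(-80031\right) \frac{1}{167399}} + \frac{352659}{2 \cdot 355 \left(656 + 355 + 2 \left(-122\right)\right)} = \frac{13178}{\left(-80031\right) \frac{1}{167399}} + \frac{352659}{2 \cdot 355 \left(656 + 355 - 244\right)} = \frac{13178}{- \frac{80031}{167399}} + \frac{352659}{2 \cdot 355 \cdot 767} = 13178 \left(- \frac{167399}{80031}\right) + \frac{352659}{544570} = - \frac{2205984022}{80031} + 352659 \cdot \frac{1}{544570} = - \frac{2205984022}{80031} + \frac{352659}{544570} = - \frac{1201284495208111}{43582481670}$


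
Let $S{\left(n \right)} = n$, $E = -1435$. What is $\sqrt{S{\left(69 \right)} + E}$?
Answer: $i \sqrt{1366} \approx 36.959 i$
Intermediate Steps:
$\sqrt{S{\left(69 \right)} + E} = \sqrt{69 - 1435} = \sqrt{-1366} = i \sqrt{1366}$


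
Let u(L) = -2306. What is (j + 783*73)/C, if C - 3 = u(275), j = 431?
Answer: -57590/2303 ≈ -25.007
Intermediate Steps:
C = -2303 (C = 3 - 2306 = -2303)
(j + 783*73)/C = (431 + 783*73)/(-2303) = (431 + 57159)*(-1/2303) = 57590*(-1/2303) = -57590/2303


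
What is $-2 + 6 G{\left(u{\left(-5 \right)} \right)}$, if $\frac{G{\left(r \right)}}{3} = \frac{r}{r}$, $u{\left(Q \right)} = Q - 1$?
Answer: $16$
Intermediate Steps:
$u{\left(Q \right)} = -1 + Q$ ($u{\left(Q \right)} = Q - 1 = -1 + Q$)
$G{\left(r \right)} = 3$ ($G{\left(r \right)} = 3 \frac{r}{r} = 3 \cdot 1 = 3$)
$-2 + 6 G{\left(u{\left(-5 \right)} \right)} = -2 + 6 \cdot 3 = -2 + 18 = 16$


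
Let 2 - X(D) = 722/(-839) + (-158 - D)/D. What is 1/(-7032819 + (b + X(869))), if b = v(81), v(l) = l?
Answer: -9229/64905101695 ≈ -1.4219e-7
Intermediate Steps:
X(D) = 2400/839 - (-158 - D)/D (X(D) = 2 - (722/(-839) + (-158 - D)/D) = 2 - (722*(-1/839) + (-158 - D)/D) = 2 - (-722/839 + (-158 - D)/D) = 2 + (722/839 - (-158 - D)/D) = 2400/839 - (-158 - D)/D)
b = 81
1/(-7032819 + (b + X(869))) = 1/(-7032819 + (81 + (3239/839 + 158/869))) = 1/(-7032819 + (81 + (3239/839 + 158*(1/869)))) = 1/(-7032819 + (81 + (3239/839 + 2/11))) = 1/(-7032819 + (81 + 37307/9229)) = 1/(-7032819 + 784856/9229) = 1/(-64905101695/9229) = -9229/64905101695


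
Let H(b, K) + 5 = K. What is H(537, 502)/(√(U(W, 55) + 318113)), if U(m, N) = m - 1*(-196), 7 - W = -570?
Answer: 497*√318886/318886 ≈ 0.88011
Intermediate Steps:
W = 577 (W = 7 - 1*(-570) = 7 + 570 = 577)
H(b, K) = -5 + K
U(m, N) = 196 + m (U(m, N) = m + 196 = 196 + m)
H(537, 502)/(√(U(W, 55) + 318113)) = (-5 + 502)/(√((196 + 577) + 318113)) = 497/(√(773 + 318113)) = 497/(√318886) = 497*(√318886/318886) = 497*√318886/318886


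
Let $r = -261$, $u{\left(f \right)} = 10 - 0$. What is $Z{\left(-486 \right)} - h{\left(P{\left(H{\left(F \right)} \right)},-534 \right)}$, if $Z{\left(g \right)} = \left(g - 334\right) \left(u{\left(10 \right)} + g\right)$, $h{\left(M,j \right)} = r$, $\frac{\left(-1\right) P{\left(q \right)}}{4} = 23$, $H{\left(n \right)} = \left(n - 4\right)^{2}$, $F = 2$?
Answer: $390581$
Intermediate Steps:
$u{\left(f \right)} = 10$ ($u{\left(f \right)} = 10 + 0 = 10$)
$H{\left(n \right)} = \left(-4 + n\right)^{2}$
$P{\left(q \right)} = -92$ ($P{\left(q \right)} = \left(-4\right) 23 = -92$)
$h{\left(M,j \right)} = -261$
$Z{\left(g \right)} = \left(-334 + g\right) \left(10 + g\right)$ ($Z{\left(g \right)} = \left(g - 334\right) \left(10 + g\right) = \left(-334 + g\right) \left(10 + g\right)$)
$Z{\left(-486 \right)} - h{\left(P{\left(H{\left(F \right)} \right)},-534 \right)} = \left(-3340 + \left(-486\right)^{2} - -157464\right) - -261 = \left(-3340 + 236196 + 157464\right) + 261 = 390320 + 261 = 390581$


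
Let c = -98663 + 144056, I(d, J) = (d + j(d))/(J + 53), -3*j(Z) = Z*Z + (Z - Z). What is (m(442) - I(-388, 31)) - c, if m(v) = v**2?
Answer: 9486100/63 ≈ 1.5057e+5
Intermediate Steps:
j(Z) = -Z**2/3 (j(Z) = -(Z*Z + (Z - Z))/3 = -(Z**2 + 0)/3 = -Z**2/3)
I(d, J) = (d - d**2/3)/(53 + J) (I(d, J) = (d - d**2/3)/(J + 53) = (d - d**2/3)/(53 + J))
c = 45393
(m(442) - I(-388, 31)) - c = (442**2 - (-388)*(3 - 1*(-388))/(3*(53 + 31))) - 1*45393 = (195364 - (-388)*(3 + 388)/(3*84)) - 45393 = (195364 - (-388)*391/(3*84)) - 45393 = (195364 - 1*(-37927/63)) - 45393 = (195364 + 37927/63) - 45393 = 12345859/63 - 45393 = 9486100/63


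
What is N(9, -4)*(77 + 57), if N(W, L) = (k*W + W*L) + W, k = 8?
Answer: 6030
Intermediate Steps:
N(W, L) = 9*W + L*W (N(W, L) = (8*W + W*L) + W = (8*W + L*W) + W = 9*W + L*W)
N(9, -4)*(77 + 57) = (9*(9 - 4))*(77 + 57) = (9*5)*134 = 45*134 = 6030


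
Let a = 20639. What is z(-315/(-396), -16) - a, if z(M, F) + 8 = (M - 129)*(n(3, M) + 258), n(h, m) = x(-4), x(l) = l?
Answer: -1170641/22 ≈ -53211.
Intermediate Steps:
n(h, m) = -4
z(M, F) = -32774 + 254*M (z(M, F) = -8 + (M - 129)*(-4 + 258) = -8 + (-129 + M)*254 = -8 + (-32766 + 254*M) = -32774 + 254*M)
z(-315/(-396), -16) - a = (-32774 + 254*(-315/(-396))) - 1*20639 = (-32774 + 254*(-315*(-1/396))) - 20639 = (-32774 + 254*(35/44)) - 20639 = (-32774 + 4445/22) - 20639 = -716583/22 - 20639 = -1170641/22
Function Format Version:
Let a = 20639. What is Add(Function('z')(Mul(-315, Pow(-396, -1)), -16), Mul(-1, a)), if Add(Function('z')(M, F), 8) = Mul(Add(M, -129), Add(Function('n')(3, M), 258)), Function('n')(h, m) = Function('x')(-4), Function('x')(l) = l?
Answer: Rational(-1170641, 22) ≈ -53211.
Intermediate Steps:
Function('n')(h, m) = -4
Function('z')(M, F) = Add(-32774, Mul(254, M)) (Function('z')(M, F) = Add(-8, Mul(Add(M, -129), Add(-4, 258))) = Add(-8, Mul(Add(-129, M), 254)) = Add(-8, Add(-32766, Mul(254, M))) = Add(-32774, Mul(254, M)))
Add(Function('z')(Mul(-315, Pow(-396, -1)), -16), Mul(-1, a)) = Add(Add(-32774, Mul(254, Mul(-315, Pow(-396, -1)))), Mul(-1, 20639)) = Add(Add(-32774, Mul(254, Mul(-315, Rational(-1, 396)))), -20639) = Add(Add(-32774, Mul(254, Rational(35, 44))), -20639) = Add(Add(-32774, Rational(4445, 22)), -20639) = Add(Rational(-716583, 22), -20639) = Rational(-1170641, 22)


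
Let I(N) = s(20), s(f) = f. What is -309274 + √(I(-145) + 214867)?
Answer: -309274 + √214887 ≈ -3.0881e+5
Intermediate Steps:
I(N) = 20
-309274 + √(I(-145) + 214867) = -309274 + √(20 + 214867) = -309274 + √214887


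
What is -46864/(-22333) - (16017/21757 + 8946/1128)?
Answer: -600036001015/91349027228 ≈ -6.5686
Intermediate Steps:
-46864/(-22333) - (16017/21757 + 8946/1128) = -46864*(-1/22333) - (16017*(1/21757) + 8946*(1/1128)) = 46864/22333 - (16017/21757 + 1491/188) = 46864/22333 - 1*35450883/4090316 = 46864/22333 - 35450883/4090316 = -600036001015/91349027228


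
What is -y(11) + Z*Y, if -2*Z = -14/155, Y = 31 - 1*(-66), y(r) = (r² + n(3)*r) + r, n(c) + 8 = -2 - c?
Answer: 2384/155 ≈ 15.381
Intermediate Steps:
n(c) = -10 - c (n(c) = -8 + (-2 - c) = -10 - c)
y(r) = r² - 12*r (y(r) = (r² + (-10 - 1*3)*r) + r = (r² + (-10 - 3)*r) + r = (r² - 13*r) + r = r² - 12*r)
Y = 97 (Y = 31 + 66 = 97)
Z = 7/155 (Z = -(-7)/155 = -½*(-14/155) = 7/155 ≈ 0.045161)
-y(11) + Z*Y = -11*(-12 + 11) + (7/155)*97 = -11*(-1) + 679/155 = -1*(-11) + 679/155 = 11 + 679/155 = 2384/155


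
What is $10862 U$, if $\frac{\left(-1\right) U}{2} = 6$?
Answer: $-130344$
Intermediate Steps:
$U = -12$ ($U = \left(-2\right) 6 = -12$)
$10862 U = 10862 \left(-12\right) = -130344$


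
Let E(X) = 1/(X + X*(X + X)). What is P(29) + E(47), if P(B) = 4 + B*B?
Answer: 3772926/4465 ≈ 845.00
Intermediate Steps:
P(B) = 4 + B²
E(X) = 1/(X + 2*X²) (E(X) = 1/(X + X*(2*X)) = 1/(X + 2*X²))
P(29) + E(47) = (4 + 29²) + 1/(47*(1 + 2*47)) = (4 + 841) + 1/(47*(1 + 94)) = 845 + (1/47)/95 = 845 + (1/47)*(1/95) = 845 + 1/4465 = 3772926/4465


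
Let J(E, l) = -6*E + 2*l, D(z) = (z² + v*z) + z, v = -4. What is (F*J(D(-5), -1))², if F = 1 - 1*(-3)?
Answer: 937024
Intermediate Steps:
F = 4 (F = 1 + 3 = 4)
D(z) = z² - 3*z (D(z) = (z² - 4*z) + z = z² - 3*z)
(F*J(D(-5), -1))² = (4*(-(-30)*(-3 - 5) + 2*(-1)))² = (4*(-(-30)*(-8) - 2))² = (4*(-6*40 - 2))² = (4*(-240 - 2))² = (4*(-242))² = (-968)² = 937024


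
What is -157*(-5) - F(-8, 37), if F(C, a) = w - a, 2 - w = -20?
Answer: 800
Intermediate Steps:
w = 22 (w = 2 - 1*(-20) = 2 + 20 = 22)
F(C, a) = 22 - a
-157*(-5) - F(-8, 37) = -157*(-5) - (22 - 1*37) = 785 - (22 - 37) = 785 - 1*(-15) = 785 + 15 = 800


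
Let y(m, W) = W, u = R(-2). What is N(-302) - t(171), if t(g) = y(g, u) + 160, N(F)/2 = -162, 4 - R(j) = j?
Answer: -490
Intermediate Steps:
R(j) = 4 - j
u = 6 (u = 4 - 1*(-2) = 4 + 2 = 6)
N(F) = -324 (N(F) = 2*(-162) = -324)
t(g) = 166 (t(g) = 6 + 160 = 166)
N(-302) - t(171) = -324 - 1*166 = -324 - 166 = -490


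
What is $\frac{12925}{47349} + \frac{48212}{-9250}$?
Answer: $- \frac{1081616869}{218989125} \approx -4.9391$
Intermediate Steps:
$\frac{12925}{47349} + \frac{48212}{-9250} = 12925 \cdot \frac{1}{47349} + 48212 \left(- \frac{1}{9250}\right) = \frac{12925}{47349} - \frac{24106}{4625} = - \frac{1081616869}{218989125}$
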